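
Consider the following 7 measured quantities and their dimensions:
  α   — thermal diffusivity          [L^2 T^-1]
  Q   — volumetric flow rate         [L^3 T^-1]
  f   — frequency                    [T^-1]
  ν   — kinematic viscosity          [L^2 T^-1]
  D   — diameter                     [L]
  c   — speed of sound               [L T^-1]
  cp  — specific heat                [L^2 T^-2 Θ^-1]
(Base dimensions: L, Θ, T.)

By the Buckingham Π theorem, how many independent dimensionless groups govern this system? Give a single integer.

Dimensional matrix (L×Θ×T by α×Q×f×ν×D×c×cp):
  L: [ 2  3  0  2  1  1  2]
  Θ: [ 0  0  0  0  0  0 -1]
  T: [-1 -1 -1 -1  0 -1 -2]
Echelon form has 3 nonzero rows (pivots: α,Q,cp)
n=7, r=3 ⇒ 4 dimensionless groups

4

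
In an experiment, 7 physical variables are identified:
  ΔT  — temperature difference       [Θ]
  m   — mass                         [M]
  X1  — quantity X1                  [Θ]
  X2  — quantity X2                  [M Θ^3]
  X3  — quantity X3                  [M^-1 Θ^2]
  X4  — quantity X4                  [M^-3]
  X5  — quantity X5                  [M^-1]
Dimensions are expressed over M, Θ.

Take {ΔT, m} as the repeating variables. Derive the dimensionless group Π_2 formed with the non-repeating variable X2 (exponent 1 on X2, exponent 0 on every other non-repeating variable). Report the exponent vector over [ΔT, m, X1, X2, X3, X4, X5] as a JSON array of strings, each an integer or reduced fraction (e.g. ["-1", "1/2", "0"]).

["-3", "-1", "0", "1", "0", "0", "0"]

Dimensional matrix (M×Θ by ΔT×m×X1×X2×X3×X4×X5):
  M: [ 0  1  0  1 -1 -3 -1]
  Θ: [ 1  0  1  3  2  0  0]
RREF → pivots at {ΔT,m} ⇒ r = 2
Pivot set = {ΔT,m}, free = {X1,X2,X3,X4,X5}
RREF:
  r0: [   1    0    1    3    2    0    0]
  r1: [   0    1    0    1   -1   -3   -1]
Fix exponent of X2 at 1, X1 at 0, X3 at 0, X4 at 0, X5 at 0; solve each RREF row for its pivot's exponent:
  r0: exp(ΔT) + (3)·1 = 0 ⇒ exp(ΔT) = -3
  r1: exp(m) + (1)·1 = 0 ⇒ exp(m) = -1
Π_2 = ΔT^-3 · m^-1 · X2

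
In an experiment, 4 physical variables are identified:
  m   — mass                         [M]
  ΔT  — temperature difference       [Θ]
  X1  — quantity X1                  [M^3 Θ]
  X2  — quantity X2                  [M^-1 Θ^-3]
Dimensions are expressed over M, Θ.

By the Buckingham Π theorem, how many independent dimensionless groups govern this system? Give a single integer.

2

Dimensional matrix (M×Θ by m×ΔT×X1×X2):
  M: [ 1  0  3 -1]
  Θ: [ 0  1  1 -3]
Row reduction gives pivot columns m,ΔT; rank = 2
Π count = n − r = 4 − 2 = 2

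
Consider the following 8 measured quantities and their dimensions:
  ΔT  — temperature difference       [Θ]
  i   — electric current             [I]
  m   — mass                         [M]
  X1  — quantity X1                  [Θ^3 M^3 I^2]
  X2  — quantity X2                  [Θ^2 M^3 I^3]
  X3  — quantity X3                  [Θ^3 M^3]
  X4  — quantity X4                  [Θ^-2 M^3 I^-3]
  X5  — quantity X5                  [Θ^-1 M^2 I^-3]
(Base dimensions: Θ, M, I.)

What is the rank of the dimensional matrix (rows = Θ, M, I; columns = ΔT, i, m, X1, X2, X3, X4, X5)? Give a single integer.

Exponent matrix [Θ,M,I] × [ΔT,i,m,X1,X2,X3,X4,X5]:
  Θ: [ 1  0  0  3  2  3 -2 -1]
  M: [ 0  0  1  3  3  3  3  2]
  I: [ 0  1  0  2  3  0 -3 -3]
Echelon form has 3 nonzero rows (pivots: ΔT,i,m)

3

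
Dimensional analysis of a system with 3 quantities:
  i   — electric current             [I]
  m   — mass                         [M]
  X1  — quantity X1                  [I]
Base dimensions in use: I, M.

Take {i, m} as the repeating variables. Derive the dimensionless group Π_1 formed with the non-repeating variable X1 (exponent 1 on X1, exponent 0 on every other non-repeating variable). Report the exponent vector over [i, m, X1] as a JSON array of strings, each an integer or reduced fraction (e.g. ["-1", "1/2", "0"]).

["-1", "0", "1"]

Write exponents as rows I,M / cols i,m,X1:
  I: [ 1  0  1]
  M: [ 0  1  0]
RREF → pivots at {i,m} ⇒ r = 2
Pivot set = {i,m}, free = {X1}
RREF:
  r0: [   1    0    1]
  r1: [   0    1    0]
Fix exponent of X1 at 1; solve each RREF row for its pivot's exponent:
  r0: exp(i) + (1)·1 = 0 ⇒ exp(i) = -1
  r1: exp(m) + (0)·1 = 0 ⇒ exp(m) = 0
Π_1 = i^-1 · X1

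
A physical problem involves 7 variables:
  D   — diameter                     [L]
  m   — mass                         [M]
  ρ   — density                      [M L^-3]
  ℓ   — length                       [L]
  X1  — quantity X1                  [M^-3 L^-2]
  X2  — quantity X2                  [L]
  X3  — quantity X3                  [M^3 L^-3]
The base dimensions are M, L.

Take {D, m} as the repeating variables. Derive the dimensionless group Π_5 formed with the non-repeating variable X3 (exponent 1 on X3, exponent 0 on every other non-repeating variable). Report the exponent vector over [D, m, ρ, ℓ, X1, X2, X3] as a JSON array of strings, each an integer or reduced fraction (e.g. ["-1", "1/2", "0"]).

Write exponents as rows M,L / cols D,m,ρ,ℓ,X1,X2,X3:
  M: [ 0  1  1  0 -3  0  3]
  L: [ 1  0 -3  1 -2  1 -3]
Echelon form has 2 nonzero rows (pivots: D,m)
Repeat: D,m; free: ρ,ℓ,X1,X2,X3
RREF:
  r0: [   1    0   -3    1   -2    1   -3]
  r1: [   0    1    1    0   -3    0    3]
Fix exponent of X3 at 1, ρ at 0, ℓ at 0, X1 at 0, X2 at 0; solve each RREF row for its pivot's exponent:
  r0: exp(D) + (-3)·1 = 0 ⇒ exp(D) = 3
  r1: exp(m) + (3)·1 = 0 ⇒ exp(m) = -3
Π_5 = D^3 · m^-3 · X3

["3", "-3", "0", "0", "0", "0", "1"]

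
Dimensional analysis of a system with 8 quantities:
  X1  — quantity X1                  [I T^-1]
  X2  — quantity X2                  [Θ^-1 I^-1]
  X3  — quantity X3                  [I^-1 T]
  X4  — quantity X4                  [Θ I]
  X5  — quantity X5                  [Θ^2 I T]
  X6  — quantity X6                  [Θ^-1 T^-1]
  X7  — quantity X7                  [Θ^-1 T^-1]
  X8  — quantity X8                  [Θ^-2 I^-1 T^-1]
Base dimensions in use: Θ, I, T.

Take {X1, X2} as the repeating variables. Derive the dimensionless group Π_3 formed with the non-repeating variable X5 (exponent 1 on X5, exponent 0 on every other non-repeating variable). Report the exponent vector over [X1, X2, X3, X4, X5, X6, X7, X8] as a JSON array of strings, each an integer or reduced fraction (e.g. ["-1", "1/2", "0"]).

["1", "2", "0", "0", "1", "0", "0", "0"]

Exponent matrix [Θ,I,T] × [X1,X2,X3,X4,X5,X6,X7,X8]:
  Θ: [ 0 -1  0  1  2 -1 -1 -2]
  I: [ 1 -1 -1  1  1  0  0 -1]
  T: [-1  0  1  0  1 -1 -1 -1]
Echelon form has 2 nonzero rows (pivots: X1,X2)
Repeat: X1,X2; free: X3,X4,X5,X6,X7,X8
RREF:
  r0: [   1    0   -1    0   -1    1    1    1]
  r1: [   0    1    0   -1   -2    1    1    2]
  r2: [   0    0    0    0    0    0    0    0]
Fix exponent of X5 at 1, X3 at 0, X4 at 0, X6 at 0, X7 at 0, X8 at 0; solve each RREF row for its pivot's exponent:
  r0: exp(X1) + (-1)·1 = 0 ⇒ exp(X1) = 1
  r1: exp(X2) + (-2)·1 = 0 ⇒ exp(X2) = 2
Π_3 = X1 · X2^2 · X5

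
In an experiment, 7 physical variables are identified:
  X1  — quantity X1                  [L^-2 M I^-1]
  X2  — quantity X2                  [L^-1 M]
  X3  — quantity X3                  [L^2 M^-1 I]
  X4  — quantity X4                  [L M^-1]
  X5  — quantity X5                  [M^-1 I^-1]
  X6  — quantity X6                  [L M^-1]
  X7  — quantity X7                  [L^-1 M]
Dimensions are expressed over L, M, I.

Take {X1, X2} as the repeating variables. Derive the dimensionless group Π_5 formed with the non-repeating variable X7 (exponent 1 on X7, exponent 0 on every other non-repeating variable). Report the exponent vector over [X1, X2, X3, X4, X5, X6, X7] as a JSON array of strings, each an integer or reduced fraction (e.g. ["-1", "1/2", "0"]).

Dimensional matrix (L×M×I by X1×X2×X3×X4×X5×X6×X7):
  L: [-2 -1  2  1  0  1 -1]
  M: [ 1  1 -1 -1 -1 -1  1]
  I: [-1  0  1  0 -1  0  0]
RREF → pivots at {X1,X2} ⇒ r = 2
Repeat: X1,X2; free: X3,X4,X5,X6,X7
RREF:
  r0: [   1    0   -1    0    1    0    0]
  r1: [   0    1    0   -1   -2   -1    1]
  r2: [   0    0    0    0    0    0    0]
Fix exponent of X7 at 1, X3 at 0, X4 at 0, X5 at 0, X6 at 0; solve each RREF row for its pivot's exponent:
  r0: exp(X1) + (0)·1 = 0 ⇒ exp(X1) = 0
  r1: exp(X2) + (1)·1 = 0 ⇒ exp(X2) = -1
Π_5 = X2^-1 · X7

["0", "-1", "0", "0", "0", "0", "1"]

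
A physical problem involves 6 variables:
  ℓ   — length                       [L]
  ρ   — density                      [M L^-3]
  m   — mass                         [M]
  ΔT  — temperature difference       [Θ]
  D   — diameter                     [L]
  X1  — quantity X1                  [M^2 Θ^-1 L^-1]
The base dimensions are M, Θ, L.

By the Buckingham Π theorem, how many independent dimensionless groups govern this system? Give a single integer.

3

Write exponents as rows M,Θ,L / cols ℓ,ρ,m,ΔT,D,X1:
  M: [ 0  1  1  0  0  2]
  Θ: [ 0  0  0  1  0 -1]
  L: [ 1 -3  0  0  1 -1]
Row reduction gives pivot columns ℓ,ρ,ΔT; rank = 3
n=6, r=3 ⇒ 3 dimensionless groups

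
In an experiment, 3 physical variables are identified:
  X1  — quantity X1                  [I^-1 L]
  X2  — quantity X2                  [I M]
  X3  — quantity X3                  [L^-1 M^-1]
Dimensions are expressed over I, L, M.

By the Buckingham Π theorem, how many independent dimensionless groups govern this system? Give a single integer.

Exponent matrix [I,L,M] × [X1,X2,X3]:
  I: [-1  1  0]
  L: [ 1  0 -1]
  M: [ 0  1 -1]
Echelon form has 2 nonzero rows (pivots: X1,X2)
n=3, r=2 ⇒ 1 dimensionless group

1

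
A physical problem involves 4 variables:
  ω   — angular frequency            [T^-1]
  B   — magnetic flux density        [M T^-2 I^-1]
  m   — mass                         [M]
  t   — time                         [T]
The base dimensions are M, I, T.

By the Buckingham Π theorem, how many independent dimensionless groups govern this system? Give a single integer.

Write exponents as rows M,I,T / cols ω,B,m,t:
  M: [ 0  1  1  0]
  I: [ 0 -1  0  0]
  T: [-1 -2  0  1]
Echelon form has 3 nonzero rows (pivots: ω,B,m)
Π count = n − r = 4 − 3 = 1

1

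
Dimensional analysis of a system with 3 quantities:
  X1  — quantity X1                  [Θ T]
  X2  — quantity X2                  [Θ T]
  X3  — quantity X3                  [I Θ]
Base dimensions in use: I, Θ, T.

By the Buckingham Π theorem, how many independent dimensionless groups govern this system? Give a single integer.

1

Dimensional matrix (I×Θ×T by X1×X2×X3):
  I: [ 0  0  1]
  Θ: [ 1  1  1]
  T: [ 1  1  0]
Echelon form has 2 nonzero rows (pivots: X1,X3)
3 vars − rank 2 = 1 Π group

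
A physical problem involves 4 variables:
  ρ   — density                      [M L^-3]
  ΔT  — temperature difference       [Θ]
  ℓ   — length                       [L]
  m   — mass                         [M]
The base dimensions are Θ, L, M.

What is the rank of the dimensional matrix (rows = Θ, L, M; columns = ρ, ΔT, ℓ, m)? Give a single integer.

Exponent matrix [Θ,L,M] × [ρ,ΔT,ℓ,m]:
  Θ: [ 0  1  0  0]
  L: [-3  0  1  0]
  M: [ 1  0  0  1]
Echelon form has 3 nonzero rows (pivots: ρ,ΔT,ℓ)

3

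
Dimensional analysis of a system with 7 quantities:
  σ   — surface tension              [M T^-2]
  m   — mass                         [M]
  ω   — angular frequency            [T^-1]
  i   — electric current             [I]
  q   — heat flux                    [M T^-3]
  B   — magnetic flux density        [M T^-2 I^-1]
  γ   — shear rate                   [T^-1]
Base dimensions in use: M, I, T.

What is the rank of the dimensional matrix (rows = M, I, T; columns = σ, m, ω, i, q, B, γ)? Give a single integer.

3

Exponent matrix [M,I,T] × [σ,m,ω,i,q,B,γ]:
  M: [ 1  1  0  0  1  1  0]
  I: [ 0  0  0  1  0 -1  0]
  T: [-2  0 -1  0 -3 -2 -1]
Echelon form has 3 nonzero rows (pivots: σ,m,i)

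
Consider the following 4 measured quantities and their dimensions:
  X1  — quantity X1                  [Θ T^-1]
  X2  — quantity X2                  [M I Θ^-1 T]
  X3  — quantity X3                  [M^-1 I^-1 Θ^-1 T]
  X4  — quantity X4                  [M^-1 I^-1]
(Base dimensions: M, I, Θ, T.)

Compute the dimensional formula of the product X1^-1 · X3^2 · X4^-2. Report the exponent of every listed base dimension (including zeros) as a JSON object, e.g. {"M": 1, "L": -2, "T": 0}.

Write exponents as rows M,I,Θ,T / cols X1,X2,X3,X4:
  M: [ 0  1 -1 -1]
  I: [ 0  1 -1 -1]
  Θ: [ 1 -1 -1  0]
  T: [-1  1  1  0]
  [M]: (-1)·0+(2)·-1+(-2)·-1 = 0
  [I]: (-1)·0+(2)·-1+(-2)·-1 = 0
  [Θ]: (-1)·1+(2)·-1+(-2)·0 = -3
  [T]: (-1)·-1+(2)·1+(-2)·0 = 3
⇒ Θ^-3 T^3

{"M": 0, "I": 0, "Θ": -3, "T": 3}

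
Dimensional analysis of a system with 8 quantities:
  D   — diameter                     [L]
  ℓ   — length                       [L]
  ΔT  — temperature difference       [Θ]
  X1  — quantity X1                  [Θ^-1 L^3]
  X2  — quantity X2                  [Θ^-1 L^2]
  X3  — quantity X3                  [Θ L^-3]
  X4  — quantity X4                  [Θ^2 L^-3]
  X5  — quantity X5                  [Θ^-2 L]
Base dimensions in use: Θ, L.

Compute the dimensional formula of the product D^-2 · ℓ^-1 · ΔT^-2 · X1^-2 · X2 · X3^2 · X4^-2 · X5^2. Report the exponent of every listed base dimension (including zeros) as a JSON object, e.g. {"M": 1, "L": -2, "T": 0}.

{"Θ": -7, "L": -5}

Dimensional matrix (Θ×L by D×ℓ×ΔT×X1×X2×X3×X4×X5):
  Θ: [ 0  0  1 -1 -1  1  2 -2]
  L: [ 1  1  0  3  2 -3 -3  1]
  [Θ]: (-2)·0+(-1)·0+(-2)·1+(-2)·-1+(1)·-1+(2)·1+(-2)·2+(2)·-2 = -7
  [L]: (-2)·1+(-1)·1+(-2)·0+(-2)·3+(1)·2+(2)·-3+(-2)·-3+(2)·1 = -5
⇒ Θ^-7 L^-5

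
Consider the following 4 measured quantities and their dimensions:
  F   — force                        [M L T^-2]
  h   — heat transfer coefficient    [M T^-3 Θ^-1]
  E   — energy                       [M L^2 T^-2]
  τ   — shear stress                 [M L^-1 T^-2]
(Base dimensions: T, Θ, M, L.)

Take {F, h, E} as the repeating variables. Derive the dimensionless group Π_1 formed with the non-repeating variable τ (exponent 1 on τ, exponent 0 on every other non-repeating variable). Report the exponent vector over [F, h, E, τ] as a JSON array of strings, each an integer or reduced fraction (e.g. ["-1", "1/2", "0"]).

["-3", "0", "2", "1"]

Dimensional matrix (T×Θ×M×L by F×h×E×τ):
  T: [-2 -3 -2 -2]
  Θ: [ 0 -1  0  0]
  M: [ 1  1  1  1]
  L: [ 1  0  2 -1]
RREF → pivots at {F,h,E} ⇒ r = 3
Repeat: F,h,E; free: τ
RREF:
  r0: [   1    0    0    3]
  r1: [   0    1    0    0]
  r2: [   0    0    1   -2]
  r3: [   0    0    0    0]
Fix exponent of τ at 1; solve each RREF row for its pivot's exponent:
  r0: exp(F) + (3)·1 = 0 ⇒ exp(F) = -3
  r1: exp(h) + (0)·1 = 0 ⇒ exp(h) = 0
  r2: exp(E) + (-2)·1 = 0 ⇒ exp(E) = 2
Π_1 = F^-3 · E^2 · τ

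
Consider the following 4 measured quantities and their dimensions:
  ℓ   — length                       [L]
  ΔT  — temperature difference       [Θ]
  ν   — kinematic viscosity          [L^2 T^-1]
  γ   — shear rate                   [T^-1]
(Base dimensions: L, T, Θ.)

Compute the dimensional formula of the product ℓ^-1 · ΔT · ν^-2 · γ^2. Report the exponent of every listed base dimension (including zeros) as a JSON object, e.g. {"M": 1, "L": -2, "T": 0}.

Write exponents as rows L,T,Θ / cols ℓ,ΔT,ν,γ:
  L: [ 1  0  2  0]
  T: [ 0  0 -1 -1]
  Θ: [ 0  1  0  0]
  [L]: (-1)·1+(1)·0+(-2)·2+(2)·0 = -5
  [T]: (-1)·0+(1)·0+(-2)·-1+(2)·-1 = 0
  [Θ]: (-1)·0+(1)·1+(-2)·0+(2)·0 = 1
⇒ L^-5 Θ

{"L": -5, "T": 0, "Θ": 1}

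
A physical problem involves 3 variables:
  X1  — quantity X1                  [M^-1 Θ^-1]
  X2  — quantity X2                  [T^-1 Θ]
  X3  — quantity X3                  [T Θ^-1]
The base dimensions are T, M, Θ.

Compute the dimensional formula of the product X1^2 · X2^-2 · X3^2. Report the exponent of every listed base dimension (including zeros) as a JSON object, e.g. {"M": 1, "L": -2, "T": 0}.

Write exponents as rows T,M,Θ / cols X1,X2,X3:
  T: [ 0 -1  1]
  M: [-1  0  0]
  Θ: [-1  1 -1]
  [T]: (2)·0+(-2)·-1+(2)·1 = 4
  [M]: (2)·-1+(-2)·0+(2)·0 = -2
  [Θ]: (2)·-1+(-2)·1+(2)·-1 = -6
⇒ T^4 M^-2 Θ^-6

{"T": 4, "M": -2, "Θ": -6}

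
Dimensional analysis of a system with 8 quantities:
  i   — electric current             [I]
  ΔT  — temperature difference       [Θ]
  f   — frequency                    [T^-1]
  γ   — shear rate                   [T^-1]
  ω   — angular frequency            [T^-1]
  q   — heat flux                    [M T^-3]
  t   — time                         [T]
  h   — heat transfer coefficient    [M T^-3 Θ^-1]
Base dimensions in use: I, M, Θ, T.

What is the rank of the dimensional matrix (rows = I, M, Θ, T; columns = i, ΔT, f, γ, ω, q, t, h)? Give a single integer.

Write exponents as rows I,M,Θ,T / cols i,ΔT,f,γ,ω,q,t,h:
  I: [ 1  0  0  0  0  0  0  0]
  M: [ 0  0  0  0  0  1  0  1]
  Θ: [ 0  1  0  0  0  0  0 -1]
  T: [ 0  0 -1 -1 -1 -3  1 -3]
Echelon form has 4 nonzero rows (pivots: i,ΔT,f,q)

4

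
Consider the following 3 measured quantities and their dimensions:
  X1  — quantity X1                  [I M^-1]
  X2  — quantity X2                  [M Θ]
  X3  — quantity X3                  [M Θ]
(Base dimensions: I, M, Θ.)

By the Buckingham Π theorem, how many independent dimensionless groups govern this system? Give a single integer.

Write exponents as rows I,M,Θ / cols X1,X2,X3:
  I: [ 1  0  0]
  M: [-1  1  1]
  Θ: [ 0  1  1]
Row reduction gives pivot columns X1,X2; rank = 2
n=3, r=2 ⇒ 1 dimensionless group

1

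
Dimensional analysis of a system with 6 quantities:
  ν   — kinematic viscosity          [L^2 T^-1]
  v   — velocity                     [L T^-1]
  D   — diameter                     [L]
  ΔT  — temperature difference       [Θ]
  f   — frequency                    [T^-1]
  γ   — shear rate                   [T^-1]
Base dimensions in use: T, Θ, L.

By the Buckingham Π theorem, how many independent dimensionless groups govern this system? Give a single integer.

Dimensional matrix (T×Θ×L by ν×v×D×ΔT×f×γ):
  T: [-1 -1  0  0 -1 -1]
  Θ: [ 0  0  0  1  0  0]
  L: [ 2  1  1  0  0  0]
Echelon form has 3 nonzero rows (pivots: ν,v,ΔT)
Π count = n − r = 6 − 3 = 3

3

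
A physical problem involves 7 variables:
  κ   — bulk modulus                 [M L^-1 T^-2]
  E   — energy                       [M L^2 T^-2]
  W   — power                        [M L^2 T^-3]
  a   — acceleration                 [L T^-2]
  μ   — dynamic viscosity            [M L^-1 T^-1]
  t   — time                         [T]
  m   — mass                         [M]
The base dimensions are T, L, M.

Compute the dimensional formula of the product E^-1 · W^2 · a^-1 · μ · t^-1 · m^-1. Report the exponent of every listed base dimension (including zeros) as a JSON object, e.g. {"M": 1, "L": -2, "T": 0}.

{"T": -4, "L": 0, "M": 1}

Dimensional matrix (T×L×M by κ×E×W×a×μ×t×m):
  T: [-2 -2 -3 -2 -1  1  0]
  L: [-1  2  2  1 -1  0  0]
  M: [ 1  1  1  0  1  0  1]
  [T]: (-1)·-2+(2)·-3+(-1)·-2+(1)·-1+(-1)·1+(-1)·0 = -4
  [L]: (-1)·2+(2)·2+(-1)·1+(1)·-1+(-1)·0+(-1)·0 = 0
  [M]: (-1)·1+(2)·1+(-1)·0+(1)·1+(-1)·0+(-1)·1 = 1
⇒ T^-4 M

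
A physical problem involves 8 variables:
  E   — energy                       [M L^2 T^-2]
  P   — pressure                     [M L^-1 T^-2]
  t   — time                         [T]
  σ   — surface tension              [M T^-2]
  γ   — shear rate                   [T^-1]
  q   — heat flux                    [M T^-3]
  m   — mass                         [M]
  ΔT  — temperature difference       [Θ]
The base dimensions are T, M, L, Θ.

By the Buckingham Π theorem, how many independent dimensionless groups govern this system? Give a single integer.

Write exponents as rows T,M,L,Θ / cols E,P,t,σ,γ,q,m,ΔT:
  T: [-2 -2  1 -2 -1 -3  0  0]
  M: [ 1  1  0  1  0  1  1  0]
  L: [ 2 -1  0  0  0  0  0  0]
  Θ: [ 0  0  0  0  0  0  0  1]
Echelon form has 4 nonzero rows (pivots: E,P,t,ΔT)
8 vars − rank 4 = 4 Π groups

4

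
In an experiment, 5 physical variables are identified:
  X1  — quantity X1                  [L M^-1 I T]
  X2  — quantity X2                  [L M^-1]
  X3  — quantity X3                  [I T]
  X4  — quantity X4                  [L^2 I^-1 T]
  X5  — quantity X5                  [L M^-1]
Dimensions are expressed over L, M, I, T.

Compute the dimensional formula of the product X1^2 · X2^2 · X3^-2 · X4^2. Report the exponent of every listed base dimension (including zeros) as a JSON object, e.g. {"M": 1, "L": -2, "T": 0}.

Dimensional matrix (L×M×I×T by X1×X2×X3×X4×X5):
  L: [ 1  1  0  2  1]
  M: [-1 -1  0  0 -1]
  I: [ 1  0  1 -1  0]
  T: [ 1  0  1  1  0]
  [L]: (2)·1+(2)·1+(-2)·0+(2)·2 = 8
  [M]: (2)·-1+(2)·-1+(-2)·0+(2)·0 = -4
  [I]: (2)·1+(2)·0+(-2)·1+(2)·-1 = -2
  [T]: (2)·1+(2)·0+(-2)·1+(2)·1 = 2
⇒ L^8 M^-4 I^-2 T^2

{"L": 8, "M": -4, "I": -2, "T": 2}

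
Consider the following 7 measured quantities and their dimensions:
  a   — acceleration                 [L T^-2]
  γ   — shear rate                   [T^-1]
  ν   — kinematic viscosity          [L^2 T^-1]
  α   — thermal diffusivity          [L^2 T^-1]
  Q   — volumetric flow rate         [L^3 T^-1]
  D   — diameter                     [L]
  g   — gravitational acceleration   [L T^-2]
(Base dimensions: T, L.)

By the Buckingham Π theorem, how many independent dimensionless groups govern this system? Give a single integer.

5

Dimensional matrix (T×L by a×γ×ν×α×Q×D×g):
  T: [-2 -1 -1 -1 -1  0 -2]
  L: [ 1  0  2  2  3  1  1]
Row reduction gives pivot columns a,γ; rank = 2
7 vars − rank 2 = 5 Π groups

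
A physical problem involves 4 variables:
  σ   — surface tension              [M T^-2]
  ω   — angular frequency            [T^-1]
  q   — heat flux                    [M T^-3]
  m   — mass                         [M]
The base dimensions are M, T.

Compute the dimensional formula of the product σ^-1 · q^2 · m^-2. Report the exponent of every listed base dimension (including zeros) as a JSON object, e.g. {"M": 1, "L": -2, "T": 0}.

Write exponents as rows M,T / cols σ,ω,q,m:
  M: [ 1  0  1  1]
  T: [-2 -1 -3  0]
  [M]: (-1)·1+(2)·1+(-2)·1 = -1
  [T]: (-1)·-2+(2)·-3+(-2)·0 = -4
⇒ M^-1 T^-4

{"M": -1, "T": -4}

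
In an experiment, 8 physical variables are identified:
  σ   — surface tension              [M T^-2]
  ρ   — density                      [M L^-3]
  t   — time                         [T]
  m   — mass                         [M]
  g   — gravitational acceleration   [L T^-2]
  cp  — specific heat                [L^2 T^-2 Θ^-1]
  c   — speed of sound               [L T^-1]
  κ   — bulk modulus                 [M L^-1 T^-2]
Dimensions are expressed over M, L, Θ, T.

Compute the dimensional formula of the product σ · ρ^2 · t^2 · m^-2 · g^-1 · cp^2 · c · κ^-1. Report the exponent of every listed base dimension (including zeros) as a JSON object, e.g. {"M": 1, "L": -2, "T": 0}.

Write exponents as rows M,L,Θ,T / cols σ,ρ,t,m,g,cp,c,κ:
  M: [ 1  1  0  1  0  0  0  1]
  L: [ 0 -3  0  0  1  2  1 -1]
  Θ: [ 0  0  0  0  0 -1  0  0]
  T: [-2  0  1  0 -2 -2 -1 -2]
  [M]: (1)·1+(2)·1+(2)·0+(-2)·1+(-1)·0+(2)·0+(1)·0+(-1)·1 = 0
  [L]: (1)·0+(2)·-3+(2)·0+(-2)·0+(-1)·1+(2)·2+(1)·1+(-1)·-1 = -1
  [Θ]: (1)·0+(2)·0+(2)·0+(-2)·0+(-1)·0+(2)·-1+(1)·0+(-1)·0 = -2
  [T]: (1)·-2+(2)·0+(2)·1+(-2)·0+(-1)·-2+(2)·-2+(1)·-1+(-1)·-2 = -1
⇒ L^-1 Θ^-2 T^-1

{"M": 0, "L": -1, "Θ": -2, "T": -1}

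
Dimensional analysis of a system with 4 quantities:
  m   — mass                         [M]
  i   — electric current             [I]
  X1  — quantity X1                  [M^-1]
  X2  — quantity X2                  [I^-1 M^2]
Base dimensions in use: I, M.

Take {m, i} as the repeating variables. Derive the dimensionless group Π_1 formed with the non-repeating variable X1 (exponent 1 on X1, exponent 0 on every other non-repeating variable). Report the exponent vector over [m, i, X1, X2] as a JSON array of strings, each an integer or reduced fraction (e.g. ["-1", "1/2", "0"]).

Dimensional matrix (I×M by m×i×X1×X2):
  I: [ 0  1  0 -1]
  M: [ 1  0 -1  2]
Row reduction gives pivot columns m,i; rank = 2
Repeat: m,i; free: X1,X2
RREF:
  r0: [   1    0   -1    2]
  r1: [   0    1    0   -1]
Fix exponent of X1 at 1, X2 at 0; solve each RREF row for its pivot's exponent:
  r0: exp(m) + (-1)·1 = 0 ⇒ exp(m) = 1
  r1: exp(i) + (0)·1 = 0 ⇒ exp(i) = 0
Π_1 = m · X1

["1", "0", "1", "0"]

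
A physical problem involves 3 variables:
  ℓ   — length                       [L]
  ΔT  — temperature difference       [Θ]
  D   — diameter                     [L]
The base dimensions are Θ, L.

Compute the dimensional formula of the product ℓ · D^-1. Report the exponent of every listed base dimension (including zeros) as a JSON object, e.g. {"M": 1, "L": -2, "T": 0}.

{"Θ": 0, "L": 0}

Write exponents as rows Θ,L / cols ℓ,ΔT,D:
  Θ: [ 0  1  0]
  L: [ 1  0  1]
  [Θ]: (1)·0+(-1)·0 = 0
  [L]: (1)·1+(-1)·1 = 0
⇒ 1 (dimensionless)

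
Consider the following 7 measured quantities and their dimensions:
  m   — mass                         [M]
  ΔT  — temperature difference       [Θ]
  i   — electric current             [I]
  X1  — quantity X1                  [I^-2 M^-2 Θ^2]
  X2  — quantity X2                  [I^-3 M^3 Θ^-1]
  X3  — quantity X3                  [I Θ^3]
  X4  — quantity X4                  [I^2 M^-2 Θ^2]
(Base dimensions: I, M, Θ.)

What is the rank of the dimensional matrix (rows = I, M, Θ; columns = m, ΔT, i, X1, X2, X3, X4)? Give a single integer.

3

Dimensional matrix (I×M×Θ by m×ΔT×i×X1×X2×X3×X4):
  I: [ 0  0  1 -2 -3  1  2]
  M: [ 1  0  0 -2  3  0 -2]
  Θ: [ 0  1  0  2 -1  3  2]
RREF → pivots at {m,ΔT,i} ⇒ r = 3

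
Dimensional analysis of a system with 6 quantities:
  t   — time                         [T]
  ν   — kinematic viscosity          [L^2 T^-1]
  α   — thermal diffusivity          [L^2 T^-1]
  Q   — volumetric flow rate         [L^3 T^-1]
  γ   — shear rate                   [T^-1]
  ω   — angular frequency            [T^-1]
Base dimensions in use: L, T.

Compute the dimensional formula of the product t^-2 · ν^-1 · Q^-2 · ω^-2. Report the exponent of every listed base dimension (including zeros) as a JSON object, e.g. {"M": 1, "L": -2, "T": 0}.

{"L": -8, "T": 3}

Exponent matrix [L,T] × [t,ν,α,Q,γ,ω]:
  L: [ 0  2  2  3  0  0]
  T: [ 1 -1 -1 -1 -1 -1]
  [L]: (-2)·0+(-1)·2+(-2)·3+(-2)·0 = -8
  [T]: (-2)·1+(-1)·-1+(-2)·-1+(-2)·-1 = 3
⇒ L^-8 T^3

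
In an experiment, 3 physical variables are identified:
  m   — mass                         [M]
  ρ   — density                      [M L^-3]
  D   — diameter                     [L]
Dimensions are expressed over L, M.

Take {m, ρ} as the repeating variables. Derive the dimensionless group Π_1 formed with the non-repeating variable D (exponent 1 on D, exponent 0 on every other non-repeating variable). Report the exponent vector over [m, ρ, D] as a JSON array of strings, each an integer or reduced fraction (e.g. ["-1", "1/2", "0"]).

Dimensional matrix (L×M by m×ρ×D):
  L: [ 0 -3  1]
  M: [ 1  1  0]
Row reduction gives pivot columns m,ρ; rank = 2
Pivot set = {m,ρ}, free = {D}
RREF:
  r0: [   1    0  1/3]
  r1: [   0    1 -1/3]
Fix exponent of D at 1; solve each RREF row for its pivot's exponent:
  r0: exp(m) + (1/3)·1 = 0 ⇒ exp(m) = -1/3
  r1: exp(ρ) + (-1/3)·1 = 0 ⇒ exp(ρ) = 1/3
Π_1 = m^(-1/3) · ρ^(1/3) · D

["-1/3", "1/3", "1"]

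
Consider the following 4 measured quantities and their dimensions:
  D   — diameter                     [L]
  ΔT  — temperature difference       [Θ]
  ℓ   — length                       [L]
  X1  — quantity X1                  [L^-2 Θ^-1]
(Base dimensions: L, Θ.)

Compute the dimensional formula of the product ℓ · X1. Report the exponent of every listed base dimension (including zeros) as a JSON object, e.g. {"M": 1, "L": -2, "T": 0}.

{"L": -1, "Θ": -1}

Exponent matrix [L,Θ] × [D,ΔT,ℓ,X1]:
  L: [ 1  0  1 -2]
  Θ: [ 0  1  0 -1]
  [L]: (1)·1+(1)·-2 = -1
  [Θ]: (1)·0+(1)·-1 = -1
⇒ L^-1 Θ^-1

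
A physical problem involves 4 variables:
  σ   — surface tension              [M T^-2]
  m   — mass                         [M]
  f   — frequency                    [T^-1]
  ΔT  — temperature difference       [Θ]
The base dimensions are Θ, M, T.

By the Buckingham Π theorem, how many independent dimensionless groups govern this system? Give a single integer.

Exponent matrix [Θ,M,T] × [σ,m,f,ΔT]:
  Θ: [ 0  0  0  1]
  M: [ 1  1  0  0]
  T: [-2  0 -1  0]
Echelon form has 3 nonzero rows (pivots: σ,m,ΔT)
4 vars − rank 3 = 1 Π group

1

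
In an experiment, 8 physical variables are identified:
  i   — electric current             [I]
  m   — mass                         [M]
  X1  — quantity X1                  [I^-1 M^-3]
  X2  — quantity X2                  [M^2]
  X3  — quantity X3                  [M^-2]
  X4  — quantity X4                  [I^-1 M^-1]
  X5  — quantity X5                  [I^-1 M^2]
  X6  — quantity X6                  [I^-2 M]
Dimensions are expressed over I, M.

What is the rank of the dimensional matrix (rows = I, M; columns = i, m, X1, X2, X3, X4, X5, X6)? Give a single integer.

Exponent matrix [I,M] × [i,m,X1,X2,X3,X4,X5,X6]:
  I: [ 1  0 -1  0  0 -1 -1 -2]
  M: [ 0  1 -3  2 -2 -1  2  1]
Row reduction gives pivot columns i,m; rank = 2

2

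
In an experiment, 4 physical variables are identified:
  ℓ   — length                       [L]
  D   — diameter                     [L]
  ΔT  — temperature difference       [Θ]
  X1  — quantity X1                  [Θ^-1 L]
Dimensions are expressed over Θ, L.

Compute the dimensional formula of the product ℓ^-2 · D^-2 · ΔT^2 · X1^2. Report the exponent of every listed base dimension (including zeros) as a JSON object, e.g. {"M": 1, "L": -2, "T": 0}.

Exponent matrix [Θ,L] × [ℓ,D,ΔT,X1]:
  Θ: [ 0  0  1 -1]
  L: [ 1  1  0  1]
  [Θ]: (-2)·0+(-2)·0+(2)·1+(2)·-1 = 0
  [L]: (-2)·1+(-2)·1+(2)·0+(2)·1 = -2
⇒ L^-2

{"Θ": 0, "L": -2}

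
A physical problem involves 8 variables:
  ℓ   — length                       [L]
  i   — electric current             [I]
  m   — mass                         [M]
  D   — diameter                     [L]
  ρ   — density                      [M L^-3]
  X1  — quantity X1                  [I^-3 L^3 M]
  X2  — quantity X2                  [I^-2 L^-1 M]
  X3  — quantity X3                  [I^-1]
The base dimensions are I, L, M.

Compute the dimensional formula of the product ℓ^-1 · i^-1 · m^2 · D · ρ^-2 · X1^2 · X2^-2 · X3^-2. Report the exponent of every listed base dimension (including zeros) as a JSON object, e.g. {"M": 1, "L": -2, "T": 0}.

{"I": -1, "L": 14, "M": 0}

Dimensional matrix (I×L×M by ℓ×i×m×D×ρ×X1×X2×X3):
  I: [ 0  1  0  0  0 -3 -2 -1]
  L: [ 1  0  0  1 -3  3 -1  0]
  M: [ 0  0  1  0  1  1  1  0]
  [I]: (-1)·0+(-1)·1+(2)·0+(1)·0+(-2)·0+(2)·-3+(-2)·-2+(-2)·-1 = -1
  [L]: (-1)·1+(-1)·0+(2)·0+(1)·1+(-2)·-3+(2)·3+(-2)·-1+(-2)·0 = 14
  [M]: (-1)·0+(-1)·0+(2)·1+(1)·0+(-2)·1+(2)·1+(-2)·1+(-2)·0 = 0
⇒ I^-1 L^14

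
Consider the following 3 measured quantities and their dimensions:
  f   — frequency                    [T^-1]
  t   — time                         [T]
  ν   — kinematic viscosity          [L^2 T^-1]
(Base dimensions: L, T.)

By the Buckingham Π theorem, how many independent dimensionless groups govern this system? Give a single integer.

Dimensional matrix (L×T by f×t×ν):
  L: [ 0  0  2]
  T: [-1  1 -1]
Row reduction gives pivot columns f,ν; rank = 2
3 vars − rank 2 = 1 Π group

1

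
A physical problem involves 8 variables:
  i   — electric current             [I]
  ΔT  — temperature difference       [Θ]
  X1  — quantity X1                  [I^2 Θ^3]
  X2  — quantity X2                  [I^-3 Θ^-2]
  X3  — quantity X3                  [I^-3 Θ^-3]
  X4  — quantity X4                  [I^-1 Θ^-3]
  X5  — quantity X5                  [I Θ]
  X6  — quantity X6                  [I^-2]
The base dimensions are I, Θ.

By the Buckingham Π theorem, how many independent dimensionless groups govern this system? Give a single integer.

6

Dimensional matrix (I×Θ by i×ΔT×X1×X2×X3×X4×X5×X6):
  I: [ 1  0  2 -3 -3 -1  1 -2]
  Θ: [ 0  1  3 -2 -3 -3  1  0]
Row reduction gives pivot columns i,ΔT; rank = 2
n=8, r=2 ⇒ 6 dimensionless groups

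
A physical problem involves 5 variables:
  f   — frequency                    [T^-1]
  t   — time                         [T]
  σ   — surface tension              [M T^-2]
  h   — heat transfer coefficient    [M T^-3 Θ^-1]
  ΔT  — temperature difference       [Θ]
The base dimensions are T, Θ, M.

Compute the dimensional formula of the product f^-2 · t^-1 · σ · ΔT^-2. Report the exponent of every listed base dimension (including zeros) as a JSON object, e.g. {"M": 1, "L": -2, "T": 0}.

Exponent matrix [T,Θ,M] × [f,t,σ,h,ΔT]:
  T: [-1  1 -2 -3  0]
  Θ: [ 0  0  0 -1  1]
  M: [ 0  0  1  1  0]
  [T]: (-2)·-1+(-1)·1+(1)·-2+(-2)·0 = -1
  [Θ]: (-2)·0+(-1)·0+(1)·0+(-2)·1 = -2
  [M]: (-2)·0+(-1)·0+(1)·1+(-2)·0 = 1
⇒ T^-1 Θ^-2 M

{"T": -1, "Θ": -2, "M": 1}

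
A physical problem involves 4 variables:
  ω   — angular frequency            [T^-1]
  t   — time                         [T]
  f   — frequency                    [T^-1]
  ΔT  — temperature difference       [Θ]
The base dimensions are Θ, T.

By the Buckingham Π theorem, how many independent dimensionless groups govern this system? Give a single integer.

Exponent matrix [Θ,T] × [ω,t,f,ΔT]:
  Θ: [ 0  0  0  1]
  T: [-1  1 -1  0]
RREF → pivots at {ω,ΔT} ⇒ r = 2
4 vars − rank 2 = 2 Π groups

2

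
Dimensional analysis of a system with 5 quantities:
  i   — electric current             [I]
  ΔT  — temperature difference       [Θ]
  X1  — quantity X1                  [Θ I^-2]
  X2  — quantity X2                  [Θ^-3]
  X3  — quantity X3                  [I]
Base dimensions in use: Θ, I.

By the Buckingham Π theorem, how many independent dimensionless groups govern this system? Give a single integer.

Write exponents as rows Θ,I / cols i,ΔT,X1,X2,X3:
  Θ: [ 0  1  1 -3  0]
  I: [ 1  0 -2  0  1]
Echelon form has 2 nonzero rows (pivots: i,ΔT)
Π count = n − r = 5 − 2 = 3

3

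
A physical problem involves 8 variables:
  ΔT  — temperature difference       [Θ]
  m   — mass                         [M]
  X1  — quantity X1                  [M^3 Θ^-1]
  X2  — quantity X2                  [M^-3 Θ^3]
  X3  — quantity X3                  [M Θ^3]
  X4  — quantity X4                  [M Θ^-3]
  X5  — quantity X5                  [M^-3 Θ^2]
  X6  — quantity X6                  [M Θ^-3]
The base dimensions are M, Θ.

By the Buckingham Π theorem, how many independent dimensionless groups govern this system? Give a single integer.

6

Write exponents as rows M,Θ / cols ΔT,m,X1,X2,X3,X4,X5,X6:
  M: [ 0  1  3 -3  1  1 -3  1]
  Θ: [ 1  0 -1  3  3 -3  2 -3]
Row reduction gives pivot columns ΔT,m; rank = 2
n=8, r=2 ⇒ 6 dimensionless groups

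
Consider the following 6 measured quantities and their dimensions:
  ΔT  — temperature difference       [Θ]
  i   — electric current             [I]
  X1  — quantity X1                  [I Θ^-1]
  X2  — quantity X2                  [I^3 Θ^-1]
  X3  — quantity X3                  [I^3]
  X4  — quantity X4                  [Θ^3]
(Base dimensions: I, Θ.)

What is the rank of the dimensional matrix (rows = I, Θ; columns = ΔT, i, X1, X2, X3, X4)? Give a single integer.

2

Dimensional matrix (I×Θ by ΔT×i×X1×X2×X3×X4):
  I: [ 0  1  1  3  3  0]
  Θ: [ 1  0 -1 -1  0  3]
Row reduction gives pivot columns ΔT,i; rank = 2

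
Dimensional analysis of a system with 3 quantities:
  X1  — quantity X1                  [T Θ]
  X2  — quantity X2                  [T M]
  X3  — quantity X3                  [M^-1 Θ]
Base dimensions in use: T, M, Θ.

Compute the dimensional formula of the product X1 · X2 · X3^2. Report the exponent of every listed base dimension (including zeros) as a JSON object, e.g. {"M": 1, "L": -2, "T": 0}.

Write exponents as rows T,M,Θ / cols X1,X2,X3:
  T: [ 1  1  0]
  M: [ 0  1 -1]
  Θ: [ 1  0  1]
  [T]: (1)·1+(1)·1+(2)·0 = 2
  [M]: (1)·0+(1)·1+(2)·-1 = -1
  [Θ]: (1)·1+(1)·0+(2)·1 = 3
⇒ T^2 M^-1 Θ^3

{"T": 2, "M": -1, "Θ": 3}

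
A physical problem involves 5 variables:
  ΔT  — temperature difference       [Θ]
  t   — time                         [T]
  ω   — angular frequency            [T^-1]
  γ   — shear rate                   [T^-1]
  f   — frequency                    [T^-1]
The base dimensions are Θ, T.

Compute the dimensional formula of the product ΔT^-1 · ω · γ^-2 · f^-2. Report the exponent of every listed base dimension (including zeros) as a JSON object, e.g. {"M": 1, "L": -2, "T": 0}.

Exponent matrix [Θ,T] × [ΔT,t,ω,γ,f]:
  Θ: [ 1  0  0  0  0]
  T: [ 0  1 -1 -1 -1]
  [Θ]: (-1)·1+(1)·0+(-2)·0+(-2)·0 = -1
  [T]: (-1)·0+(1)·-1+(-2)·-1+(-2)·-1 = 3
⇒ Θ^-1 T^3

{"Θ": -1, "T": 3}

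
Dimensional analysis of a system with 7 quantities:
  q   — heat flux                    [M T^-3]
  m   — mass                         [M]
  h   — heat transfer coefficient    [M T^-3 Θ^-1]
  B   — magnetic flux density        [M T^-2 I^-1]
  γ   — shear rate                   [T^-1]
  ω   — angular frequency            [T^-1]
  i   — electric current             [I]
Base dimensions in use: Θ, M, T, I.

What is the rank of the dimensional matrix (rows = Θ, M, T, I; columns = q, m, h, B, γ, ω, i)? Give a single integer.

Write exponents as rows Θ,M,T,I / cols q,m,h,B,γ,ω,i:
  Θ: [ 0  0 -1  0  0  0  0]
  M: [ 1  1  1  1  0  0  0]
  T: [-3  0 -3 -2 -1 -1  0]
  I: [ 0  0  0 -1  0  0  1]
RREF → pivots at {q,m,h,B} ⇒ r = 4

4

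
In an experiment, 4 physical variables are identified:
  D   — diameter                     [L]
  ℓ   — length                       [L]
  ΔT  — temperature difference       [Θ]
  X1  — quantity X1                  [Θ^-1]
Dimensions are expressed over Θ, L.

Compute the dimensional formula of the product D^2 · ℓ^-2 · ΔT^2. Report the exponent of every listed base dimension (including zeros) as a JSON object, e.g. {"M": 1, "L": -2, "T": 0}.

{"Θ": 2, "L": 0}

Write exponents as rows Θ,L / cols D,ℓ,ΔT,X1:
  Θ: [ 0  0  1 -1]
  L: [ 1  1  0  0]
  [Θ]: (2)·0+(-2)·0+(2)·1 = 2
  [L]: (2)·1+(-2)·1+(2)·0 = 0
⇒ Θ^2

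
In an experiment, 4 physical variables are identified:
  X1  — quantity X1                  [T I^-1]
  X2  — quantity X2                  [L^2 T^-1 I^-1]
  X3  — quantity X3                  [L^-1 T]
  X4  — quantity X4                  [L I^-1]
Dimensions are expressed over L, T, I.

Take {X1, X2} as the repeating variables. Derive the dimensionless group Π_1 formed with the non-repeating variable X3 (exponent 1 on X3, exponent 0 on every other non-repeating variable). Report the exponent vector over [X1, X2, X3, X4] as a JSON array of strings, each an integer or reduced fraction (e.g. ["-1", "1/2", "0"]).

["-1/2", "1/2", "1", "0"]

Write exponents as rows L,T,I / cols X1,X2,X3,X4:
  L: [ 0  2 -1  1]
  T: [ 1 -1  1  0]
  I: [-1 -1  0 -1]
Row reduction gives pivot columns X1,X2; rank = 2
Pivot set = {X1,X2}, free = {X3,X4}
RREF:
  r0: [   1    0  1/2  1/2]
  r1: [   0    1 -1/2  1/2]
  r2: [   0    0    0    0]
Fix exponent of X3 at 1, X4 at 0; solve each RREF row for its pivot's exponent:
  r0: exp(X1) + (1/2)·1 = 0 ⇒ exp(X1) = -1/2
  r1: exp(X2) + (-1/2)·1 = 0 ⇒ exp(X2) = 1/2
Π_1 = X1^(-1/2) · X2^(1/2) · X3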